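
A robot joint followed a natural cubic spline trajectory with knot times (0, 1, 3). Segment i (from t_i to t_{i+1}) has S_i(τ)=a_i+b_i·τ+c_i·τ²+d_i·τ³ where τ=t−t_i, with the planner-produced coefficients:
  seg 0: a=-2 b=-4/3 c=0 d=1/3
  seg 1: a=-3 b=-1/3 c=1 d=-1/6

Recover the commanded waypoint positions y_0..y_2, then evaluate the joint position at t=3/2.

y_0 = S_0(0) = a_0 = -2
y_1 = S_1(0) = a_1 = -3
y_2 = S_1(2) = -1
t_q=3/2 is in segment 1 (τ=1/2); S_1(τ)=-47/16

y_0=-2 y_1=-3 y_2=-1
S(3/2) = -47/16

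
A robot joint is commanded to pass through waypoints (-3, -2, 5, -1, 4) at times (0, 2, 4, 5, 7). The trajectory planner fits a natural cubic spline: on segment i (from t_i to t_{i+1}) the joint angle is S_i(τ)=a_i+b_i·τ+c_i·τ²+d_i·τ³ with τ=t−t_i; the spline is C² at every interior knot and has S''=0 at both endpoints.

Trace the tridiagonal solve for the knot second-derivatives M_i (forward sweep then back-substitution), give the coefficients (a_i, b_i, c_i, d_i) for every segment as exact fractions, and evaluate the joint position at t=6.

Δ: Δ0=1/2, Δ1=7/2, Δ2=-6, Δ3=5/2
row 1: diag=8, rhs=18; c'=1/4, d'=9/4
row 2: denom=6−2·1/4=11/2; d'=(-57−2·9/4)/(11/2)=-123/11
row 3: denom=6−1·2/11=64/11; d'=(51−1·-123/11)/(64/11)=171/16
back: M3=171/16
back: M2=-123/11−2/11·171/16=-105/8
back: M1=9/4−1/4·-105/8=177/32
M: M0=0, M1=177/32, M2=-105/8, M3=171/16, M4=0
seg 0: a=-3, c=M0/2=0, d=(M1−M0)/(6·2)=59/128, b=Δ0−h0·(2M0+M1)/6=-43/32
seg 1: a=-2, c=M1/2=177/64, d=(M2−M1)/(6·2)=-199/128, b=Δ1−h1·(2M1+M2)/6=67/16
seg 2: a=5, c=M2/2=-105/16, d=(M3−M2)/(6·1)=127/32, b=Δ2−h2·(2M2+M3)/6=-109/32
seg 3: a=-1, c=M3/2=171/32, d=(M4−M3)/(6·2)=-57/64, b=Δ3−h3·(2M3+M4)/6=-37/8
t_q=6 → seg 3, τ=1; S=-1+-37/8·τ+171/32·τ²+-57/64·τ³=-75/64

  seg 0: a=-3 b=-43/32 c=0 d=59/128
  seg 1: a=-2 b=67/16 c=177/64 d=-199/128
  seg 2: a=5 b=-109/32 c=-105/16 d=127/32
  seg 3: a=-1 b=-37/8 c=171/32 d=-57/64
S(6) = -75/64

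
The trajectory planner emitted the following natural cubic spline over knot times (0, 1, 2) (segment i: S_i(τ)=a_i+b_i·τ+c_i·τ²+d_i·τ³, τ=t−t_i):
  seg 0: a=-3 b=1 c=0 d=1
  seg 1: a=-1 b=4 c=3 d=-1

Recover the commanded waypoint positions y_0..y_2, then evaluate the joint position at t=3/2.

y_0 = S_0(0) = a_0 = -3
y_1 = S_1(0) = a_1 = -1
y_2 = S_1(1) = 5
t_q=3/2 is in segment 1 (τ=1/2); S_1(τ)=13/8

y_0=-3 y_1=-1 y_2=5
S(3/2) = 13/8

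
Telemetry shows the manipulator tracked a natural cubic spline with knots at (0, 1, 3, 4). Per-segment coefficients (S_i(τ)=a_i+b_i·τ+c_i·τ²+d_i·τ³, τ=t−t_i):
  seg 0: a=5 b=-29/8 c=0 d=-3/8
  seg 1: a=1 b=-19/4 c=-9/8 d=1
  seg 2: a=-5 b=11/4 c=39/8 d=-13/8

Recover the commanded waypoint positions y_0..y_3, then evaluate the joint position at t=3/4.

y_0 = S_0(0) = a_0 = 5
y_1 = S_1(0) = a_1 = 1
y_2 = S_2(0) = a_2 = -5
y_3 = S_2(1) = 1
t_q=3/4 is in segment 0 (τ=3/4); S_0(τ)=1087/512

y_0=5 y_1=1 y_2=-5 y_3=1
S(3/4) = 1087/512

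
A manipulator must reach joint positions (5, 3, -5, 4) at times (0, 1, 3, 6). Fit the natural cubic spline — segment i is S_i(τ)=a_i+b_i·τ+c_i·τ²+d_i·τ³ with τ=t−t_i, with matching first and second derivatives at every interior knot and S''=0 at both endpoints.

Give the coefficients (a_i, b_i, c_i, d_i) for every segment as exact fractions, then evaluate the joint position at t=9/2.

  seg 0: a=5 b=-39/28 c=0 d=-17/28
  seg 1: a=3 b=-45/14 c=-51/28 d=5/7
  seg 2: a=-5 b=-27/14 c=69/28 d=-23/84
S(9/2) = -733/224

Δ: Δ0=-2, Δ1=-4, Δ2=3
row 1: diag=6, rhs=-12; c'=1/3, d'=-2
row 2: denom=10−2·1/3=28/3; d'=(42−2·-2)/(28/3)=69/14
back: M2=69/14
back: M1=-2−1/3·69/14=-51/14
M: M0=0, M1=-51/14, M2=69/14, M3=0
seg 0: a=5, c=M0/2=0, d=(M1−M0)/(6·1)=-17/28, b=Δ0−h0·(2M0+M1)/6=-39/28
seg 1: a=3, c=M1/2=-51/28, d=(M2−M1)/(6·2)=5/7, b=Δ1−h1·(2M1+M2)/6=-45/14
seg 2: a=-5, c=M2/2=69/28, d=(M3−M2)/(6·3)=-23/84, b=Δ2−h2·(2M2+M3)/6=-27/14
t_q=9/2 → seg 2, τ=3/2; S=-5+-27/14·τ+69/28·τ²+-23/84·τ³=-733/224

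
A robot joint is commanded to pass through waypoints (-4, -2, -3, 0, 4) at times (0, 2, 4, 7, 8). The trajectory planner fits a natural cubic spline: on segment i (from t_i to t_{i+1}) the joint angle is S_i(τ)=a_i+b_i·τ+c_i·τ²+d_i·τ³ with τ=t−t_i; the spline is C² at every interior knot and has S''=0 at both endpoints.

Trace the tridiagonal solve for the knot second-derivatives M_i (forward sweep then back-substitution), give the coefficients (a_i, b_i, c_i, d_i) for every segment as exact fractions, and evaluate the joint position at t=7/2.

Δ: Δ0=1, Δ1=-1/2, Δ2=1, Δ3=4
row 1: diag=8, rhs=-9; c'=1/4, d'=-9/8
row 2: denom=10−2·1/4=19/2; d'=(9−2·-9/8)/(19/2)=45/38
row 3: denom=8−3·6/19=134/19; d'=(18−3·45/38)/(134/19)=549/268
back: M3=549/268
back: M2=45/38−6/19·549/268=36/67
back: M1=-9/8−1/4·36/67=-675/536
M: M0=0, M1=-675/536, M2=36/67, M3=549/268, M4=0
seg 0: a=-4, c=M0/2=0, d=(M1−M0)/(6·2)=-225/2144, b=Δ0−h0·(2M0+M1)/6=761/536
seg 1: a=-2, c=M1/2=-675/1072, d=(M2−M1)/(6·2)=321/2144, b=Δ1−h1·(2M1+M2)/6=43/268
seg 2: a=-3, c=M2/2=18/67, d=(M3−M2)/(6·3)=45/536, b=Δ2−h2·(2M2+M3)/6=-301/536
seg 3: a=0, c=M3/2=549/536, d=(M4−M3)/(6·1)=-183/536, b=Δ3−h3·(2M3+M4)/6=889/268
t_q=7/2 → seg 1, τ=3/2; S=-2+43/268·τ+-675/1072·τ²+321/2144·τ³=-45809/17152

  seg 0: a=-4 b=761/536 c=0 d=-225/2144
  seg 1: a=-2 b=43/268 c=-675/1072 d=321/2144
  seg 2: a=-3 b=-301/536 c=18/67 d=45/536
  seg 3: a=0 b=889/268 c=549/536 d=-183/536
S(7/2) = -45809/17152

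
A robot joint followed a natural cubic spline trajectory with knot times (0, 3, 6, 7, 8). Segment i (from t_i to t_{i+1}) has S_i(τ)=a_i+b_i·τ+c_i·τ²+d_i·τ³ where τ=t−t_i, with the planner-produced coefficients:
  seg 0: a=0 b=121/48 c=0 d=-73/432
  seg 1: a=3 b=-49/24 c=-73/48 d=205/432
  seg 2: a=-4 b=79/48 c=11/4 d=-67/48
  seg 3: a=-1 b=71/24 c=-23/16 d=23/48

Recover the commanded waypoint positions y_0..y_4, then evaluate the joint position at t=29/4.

y_0=0 y_1=3 y_2=-4 y_3=-1 y_4=1
S(29/4) = -351/1024

y_0 = S_0(0) = a_0 = 0
y_1 = S_1(0) = a_1 = 3
y_2 = S_2(0) = a_2 = -4
y_3 = S_3(0) = a_3 = -1
y_4 = S_3(1) = 1
t_q=29/4 is in segment 3 (τ=1/4); S_3(τ)=-351/1024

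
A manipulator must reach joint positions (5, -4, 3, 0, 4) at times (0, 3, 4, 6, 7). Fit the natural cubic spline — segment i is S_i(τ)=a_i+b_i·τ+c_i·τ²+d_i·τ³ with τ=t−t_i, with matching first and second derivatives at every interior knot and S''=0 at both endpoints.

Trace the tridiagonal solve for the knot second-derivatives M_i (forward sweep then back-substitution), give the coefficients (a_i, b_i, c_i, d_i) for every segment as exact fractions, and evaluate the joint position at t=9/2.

  seg 0: a=5 b=-948/125 c=0 d=191/375
  seg 1: a=-4 b=771/125 c=573/125 d=-469/125
  seg 2: a=3 b=102/25 c=-834/125 d=1941/1000
  seg 3: a=0 b=171/250 c=2487/500 d=-829/500
S(9/2) = 28917/8000

Δ: Δ0=-3, Δ1=7, Δ2=-3/2, Δ3=4
row 1: diag=8, rhs=60; c'=1/8, d'=15/2
row 2: denom=6−1·1/8=47/8; d'=(-51−1·15/2)/(47/8)=-468/47
row 3: denom=6−2·16/47=250/47; d'=(33−2·-468/47)/(250/47)=2487/250
back: M3=2487/250
back: M2=-468/47−16/47·2487/250=-1668/125
back: M1=15/2−1/8·-1668/125=1146/125
M: M0=0, M1=1146/125, M2=-1668/125, M3=2487/250, M4=0
seg 0: a=5, c=M0/2=0, d=(M1−M0)/(6·3)=191/375, b=Δ0−h0·(2M0+M1)/6=-948/125
seg 1: a=-4, c=M1/2=573/125, d=(M2−M1)/(6·1)=-469/125, b=Δ1−h1·(2M1+M2)/6=771/125
seg 2: a=3, c=M2/2=-834/125, d=(M3−M2)/(6·2)=1941/1000, b=Δ2−h2·(2M2+M3)/6=102/25
seg 3: a=0, c=M3/2=2487/500, d=(M4−M3)/(6·1)=-829/500, b=Δ3−h3·(2M3+M4)/6=171/250
t_q=9/2 → seg 2, τ=1/2; S=3+102/25·τ+-834/125·τ²+1941/1000·τ³=28917/8000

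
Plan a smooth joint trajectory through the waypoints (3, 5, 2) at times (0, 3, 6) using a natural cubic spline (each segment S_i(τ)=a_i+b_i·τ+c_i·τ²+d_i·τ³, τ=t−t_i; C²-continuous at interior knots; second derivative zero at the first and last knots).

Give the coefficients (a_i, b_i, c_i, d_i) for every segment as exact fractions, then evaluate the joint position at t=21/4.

  seg 0: a=3 b=13/12 c=0 d=-5/108
  seg 1: a=5 b=-1/6 c=-5/12 d=5/108
S(21/4) = 779/256

Δ: Δ0=2/3, Δ1=-1
row 1: diag=12, rhs=-10; c'=1/4, d'=-5/6
back: M1=-5/6
M: M0=0, M1=-5/6, M2=0
seg 0: a=3, c=M0/2=0, d=(M1−M0)/(6·3)=-5/108, b=Δ0−h0·(2M0+M1)/6=13/12
seg 1: a=5, c=M1/2=-5/12, d=(M2−M1)/(6·3)=5/108, b=Δ1−h1·(2M1+M2)/6=-1/6
t_q=21/4 → seg 1, τ=9/4; S=5+-1/6·τ+-5/12·τ²+5/108·τ³=779/256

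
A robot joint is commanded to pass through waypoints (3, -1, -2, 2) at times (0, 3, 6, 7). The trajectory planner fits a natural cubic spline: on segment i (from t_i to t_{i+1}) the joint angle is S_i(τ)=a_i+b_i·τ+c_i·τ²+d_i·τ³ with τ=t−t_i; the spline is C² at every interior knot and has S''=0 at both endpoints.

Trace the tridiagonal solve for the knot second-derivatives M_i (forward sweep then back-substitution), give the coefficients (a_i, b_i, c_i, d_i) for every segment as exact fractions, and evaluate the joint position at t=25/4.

Δ: Δ0=-4/3, Δ1=-1/3, Δ2=4
row 1: diag=12, rhs=6; c'=1/4, d'=1/2
row 2: denom=8−3·1/4=29/4; d'=(26−3·1/2)/(29/4)=98/29
back: M2=98/29
back: M1=1/2−1/4·98/29=-10/29
M: M0=0, M1=-10/29, M2=98/29, M3=0
seg 0: a=3, c=M0/2=0, d=(M1−M0)/(6·3)=-5/261, b=Δ0−h0·(2M0+M1)/6=-101/87
seg 1: a=-1, c=M1/2=-5/29, d=(M2−M1)/(6·3)=6/29, b=Δ1−h1·(2M1+M2)/6=-146/87
seg 2: a=-2, c=M2/2=49/29, d=(M3−M2)/(6·1)=-49/87, b=Δ2−h2·(2M2+M3)/6=250/87
t_q=25/4 → seg 2, τ=1/4; S=-2+250/87·τ+49/29·τ²+-49/87·τ³=-2199/1856

  seg 0: a=3 b=-101/87 c=0 d=-5/261
  seg 1: a=-1 b=-146/87 c=-5/29 d=6/29
  seg 2: a=-2 b=250/87 c=49/29 d=-49/87
S(25/4) = -2199/1856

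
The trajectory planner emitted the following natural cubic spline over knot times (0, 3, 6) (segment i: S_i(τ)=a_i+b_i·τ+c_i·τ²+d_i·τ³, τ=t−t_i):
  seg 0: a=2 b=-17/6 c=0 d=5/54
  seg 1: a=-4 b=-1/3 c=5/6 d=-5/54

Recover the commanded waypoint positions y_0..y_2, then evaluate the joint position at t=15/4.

y_0=2 y_1=-4 y_2=0
S(15/4) = -489/128

y_0 = S_0(0) = a_0 = 2
y_1 = S_1(0) = a_1 = -4
y_2 = S_1(3) = 0
t_q=15/4 is in segment 1 (τ=3/4); S_1(τ)=-489/128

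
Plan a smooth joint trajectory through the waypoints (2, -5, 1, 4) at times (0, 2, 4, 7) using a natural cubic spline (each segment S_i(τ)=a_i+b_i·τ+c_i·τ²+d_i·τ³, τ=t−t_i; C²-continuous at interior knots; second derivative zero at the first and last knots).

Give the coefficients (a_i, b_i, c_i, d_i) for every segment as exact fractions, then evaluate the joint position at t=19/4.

  seg 0: a=2 b=-101/19 c=0 d=69/152
  seg 1: a=-5 b=5/38 c=207/76 d=-49/76
  seg 2: a=1 b=125/38 c=-87/76 d=29/228
S(19/4) = 13993/4864

Δ: Δ0=-7/2, Δ1=3, Δ2=1
row 1: diag=8, rhs=39; c'=1/4, d'=39/8
row 2: denom=10−2·1/4=19/2; d'=(-12−2·39/8)/(19/2)=-87/38
back: M2=-87/38
back: M1=39/8−1/4·-87/38=207/38
M: M0=0, M1=207/38, M2=-87/38, M3=0
seg 0: a=2, c=M0/2=0, d=(M1−M0)/(6·2)=69/152, b=Δ0−h0·(2M0+M1)/6=-101/19
seg 1: a=-5, c=M1/2=207/76, d=(M2−M1)/(6·2)=-49/76, b=Δ1−h1·(2M1+M2)/6=5/38
seg 2: a=1, c=M2/2=-87/76, d=(M3−M2)/(6·3)=29/228, b=Δ2−h2·(2M2+M3)/6=125/38
t_q=19/4 → seg 2, τ=3/4; S=1+125/38·τ+-87/76·τ²+29/228·τ³=13993/4864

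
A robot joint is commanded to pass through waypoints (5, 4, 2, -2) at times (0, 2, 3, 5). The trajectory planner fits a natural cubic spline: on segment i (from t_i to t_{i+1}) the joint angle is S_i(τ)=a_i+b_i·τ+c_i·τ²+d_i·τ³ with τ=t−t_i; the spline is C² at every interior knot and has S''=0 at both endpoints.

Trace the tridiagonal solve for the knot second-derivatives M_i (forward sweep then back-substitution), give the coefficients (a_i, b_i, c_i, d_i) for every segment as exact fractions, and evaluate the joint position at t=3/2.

Δ: Δ0=-1/2, Δ1=-2, Δ2=-2
row 1: diag=6, rhs=-9; c'=1/6, d'=-3/2
row 2: denom=6−1·1/6=35/6; d'=(0−1·-3/2)/(35/6)=9/35
back: M2=9/35
back: M1=-3/2−1/6·9/35=-54/35
M: M0=0, M1=-54/35, M2=9/35, M3=0
seg 0: a=5, c=M0/2=0, d=(M1−M0)/(6·2)=-9/70, b=Δ0−h0·(2M0+M1)/6=1/70
seg 1: a=4, c=M1/2=-27/35, d=(M2−M1)/(6·1)=3/10, b=Δ1−h1·(2M1+M2)/6=-107/70
seg 2: a=2, c=M2/2=9/70, d=(M3−M2)/(6·2)=-3/140, b=Δ2−h2·(2M2+M3)/6=-76/35
t_q=3/2 → seg 0, τ=3/2; S=5+1/70·τ+0·τ²+-9/70·τ³=367/80

  seg 0: a=5 b=1/70 c=0 d=-9/70
  seg 1: a=4 b=-107/70 c=-27/35 d=3/10
  seg 2: a=2 b=-76/35 c=9/70 d=-3/140
S(3/2) = 367/80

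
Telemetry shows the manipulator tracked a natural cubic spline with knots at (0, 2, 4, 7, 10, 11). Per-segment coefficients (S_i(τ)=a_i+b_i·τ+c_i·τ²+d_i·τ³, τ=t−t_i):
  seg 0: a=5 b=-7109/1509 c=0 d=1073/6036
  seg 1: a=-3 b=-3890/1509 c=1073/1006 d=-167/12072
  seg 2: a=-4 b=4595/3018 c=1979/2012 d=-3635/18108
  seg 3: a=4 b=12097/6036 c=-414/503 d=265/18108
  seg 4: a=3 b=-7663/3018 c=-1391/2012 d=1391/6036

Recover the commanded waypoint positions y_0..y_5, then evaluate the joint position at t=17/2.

y_0=5 y_1=-3 y_2=-4 y_3=4 y_4=3 y_5=0
S(17/2) = 83759/16096

y_0 = S_0(0) = a_0 = 5
y_1 = S_1(0) = a_1 = -3
y_2 = S_2(0) = a_2 = -4
y_3 = S_3(0) = a_3 = 4
y_4 = S_4(0) = a_4 = 3
y_5 = S_4(1) = 0
t_q=17/2 is in segment 3 (τ=3/2); S_3(τ)=83759/16096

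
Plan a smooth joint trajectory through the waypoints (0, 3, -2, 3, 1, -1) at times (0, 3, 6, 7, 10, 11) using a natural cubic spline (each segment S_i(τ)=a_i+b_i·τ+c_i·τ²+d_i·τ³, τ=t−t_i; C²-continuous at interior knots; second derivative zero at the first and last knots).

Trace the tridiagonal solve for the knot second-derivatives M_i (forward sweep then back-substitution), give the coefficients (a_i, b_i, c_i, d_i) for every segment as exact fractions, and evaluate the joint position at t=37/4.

  seg 0: a=0 b=1313/521 c=0 d=-88/521
  seg 1: a=3 b=-1063/521 c=-792/521 d=7712/14067
  seg 2: a=-2 b=1897/521 c=5336/1563 d=-3212/1563
  seg 3: a=3 b=6727/1563 c=-4300/1563 d=5131/14067
  seg 4: a=1 b=-3680/1563 c=277/521 d=-277/1563
S(37/4) = 97065/33344

Δ: Δ0=1, Δ1=-5/3, Δ2=5, Δ3=-2/3, Δ4=-2
row 1: diag=12, rhs=-16; c'=1/4, d'=-4/3
row 2: denom=8−3·1/4=29/4; d'=(40−3·-4/3)/(29/4)=176/29
row 3: denom=8−1·4/29=228/29; d'=(-34−1·176/29)/(228/29)=-581/114
row 4: denom=8−3·29/76=521/76; d'=(-8−3·-581/114)/(521/76)=554/521
back: M4=554/521
back: M3=-581/114−29/76·554/521=-8600/1563
back: M2=176/29−4/29·-8600/1563=10672/1563
back: M1=-4/3−1/4·10672/1563=-1584/521
M: M0=0, M1=-1584/521, M2=10672/1563, M3=-8600/1563, M4=554/521, M5=0
seg 0: a=0, c=M0/2=0, d=(M1−M0)/(6·3)=-88/521, b=Δ0−h0·(2M0+M1)/6=1313/521
seg 1: a=3, c=M1/2=-792/521, d=(M2−M1)/(6·3)=7712/14067, b=Δ1−h1·(2M1+M2)/6=-1063/521
seg 2: a=-2, c=M2/2=5336/1563, d=(M3−M2)/(6·1)=-3212/1563, b=Δ2−h2·(2M2+M3)/6=1897/521
seg 3: a=3, c=M3/2=-4300/1563, d=(M4−M3)/(6·3)=5131/14067, b=Δ3−h3·(2M3+M4)/6=6727/1563
seg 4: a=1, c=M4/2=277/521, d=(M5−M4)/(6·1)=-277/1563, b=Δ4−h4·(2M4+M5)/6=-3680/1563
t_q=37/4 → seg 3, τ=9/4; S=3+6727/1563·τ+-4300/1563·τ²+5131/14067·τ³=97065/33344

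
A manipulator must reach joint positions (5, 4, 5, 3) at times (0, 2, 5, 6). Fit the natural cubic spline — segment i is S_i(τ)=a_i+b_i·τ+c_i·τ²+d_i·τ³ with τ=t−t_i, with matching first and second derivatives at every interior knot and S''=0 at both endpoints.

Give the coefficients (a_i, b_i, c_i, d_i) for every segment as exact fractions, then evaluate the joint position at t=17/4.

  seg 0: a=5 b=-377/426 c=0 d=41/426
  seg 1: a=4 b=115/426 c=41/71 d=-79/426
  seg 2: a=5 b=-271/213 c=-155/142 d=155/426
S(17/4) = 49243/9088

Δ: Δ0=-1/2, Δ1=1/3, Δ2=-2
row 1: diag=10, rhs=5; c'=3/10, d'=1/2
row 2: denom=8−3·3/10=71/10; d'=(-14−3·1/2)/(71/10)=-155/71
back: M2=-155/71
back: M1=1/2−3/10·-155/71=82/71
M: M0=0, M1=82/71, M2=-155/71, M3=0
seg 0: a=5, c=M0/2=0, d=(M1−M0)/(6·2)=41/426, b=Δ0−h0·(2M0+M1)/6=-377/426
seg 1: a=4, c=M1/2=41/71, d=(M2−M1)/(6·3)=-79/426, b=Δ1−h1·(2M1+M2)/6=115/426
seg 2: a=5, c=M2/2=-155/142, d=(M3−M2)/(6·1)=155/426, b=Δ2−h2·(2M2+M3)/6=-271/213
t_q=17/4 → seg 1, τ=9/4; S=4+115/426·τ+41/71·τ²+-79/426·τ³=49243/9088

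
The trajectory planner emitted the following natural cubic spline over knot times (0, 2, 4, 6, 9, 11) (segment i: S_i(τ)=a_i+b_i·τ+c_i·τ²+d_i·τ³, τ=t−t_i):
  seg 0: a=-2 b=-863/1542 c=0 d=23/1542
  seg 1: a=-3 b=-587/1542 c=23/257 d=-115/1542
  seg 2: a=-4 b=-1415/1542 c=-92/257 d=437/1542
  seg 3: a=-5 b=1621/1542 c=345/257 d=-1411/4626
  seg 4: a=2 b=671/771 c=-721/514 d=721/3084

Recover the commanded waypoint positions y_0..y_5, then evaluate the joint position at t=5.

y_0 = S_0(0) = a_0 = -2
y_1 = S_1(0) = a_1 = -3
y_2 = S_2(0) = a_2 = -4
y_3 = S_3(0) = a_3 = -5
y_4 = S_4(0) = a_4 = 2
y_5 = S_4(2) = 0
t_q=5 is in segment 2 (τ=1); S_2(τ)=-1283/257

y_0=-2 y_1=-3 y_2=-4 y_3=-5 y_4=2 y_5=0
S(5) = -1283/257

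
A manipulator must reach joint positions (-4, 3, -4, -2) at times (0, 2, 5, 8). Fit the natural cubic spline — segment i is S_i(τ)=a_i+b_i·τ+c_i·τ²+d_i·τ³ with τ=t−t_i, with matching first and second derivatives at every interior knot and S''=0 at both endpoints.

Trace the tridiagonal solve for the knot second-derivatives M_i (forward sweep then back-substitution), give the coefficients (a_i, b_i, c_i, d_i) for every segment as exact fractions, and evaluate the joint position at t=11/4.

Δ: Δ0=7/2, Δ1=-7/3, Δ2=2/3
row 1: diag=10, rhs=-35; c'=3/10, d'=-7/2
row 2: denom=12−3·3/10=111/10; d'=(18−3·-7/2)/(111/10)=95/37
back: M2=95/37
back: M1=-7/2−3/10·95/37=-158/37
M: M0=0, M1=-158/37, M2=95/37, M3=0
seg 0: a=-4, c=M0/2=0, d=(M1−M0)/(6·2)=-79/222, b=Δ0−h0·(2M0+M1)/6=1093/222
seg 1: a=3, c=M1/2=-79/37, d=(M2−M1)/(6·3)=253/666, b=Δ1−h1·(2M1+M2)/6=145/222
seg 2: a=-4, c=M2/2=95/74, d=(M3−M2)/(6·3)=-95/666, b=Δ2−h2·(2M2+M3)/6=-211/111
t_q=11/4 → seg 1, τ=3/4; S=3+145/222·τ+-79/37·τ²+253/666·τ³=11599/4736

  seg 0: a=-4 b=1093/222 c=0 d=-79/222
  seg 1: a=3 b=145/222 c=-79/37 d=253/666
  seg 2: a=-4 b=-211/111 c=95/74 d=-95/666
S(11/4) = 11599/4736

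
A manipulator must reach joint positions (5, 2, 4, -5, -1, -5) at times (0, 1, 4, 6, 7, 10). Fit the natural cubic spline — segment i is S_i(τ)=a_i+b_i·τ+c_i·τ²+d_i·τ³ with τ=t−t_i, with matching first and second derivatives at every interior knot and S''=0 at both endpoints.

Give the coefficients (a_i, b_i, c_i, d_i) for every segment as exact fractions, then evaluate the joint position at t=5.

Δ: Δ0=-3, Δ1=2/3, Δ2=-9/2, Δ3=4, Δ4=-4/3
row 1: diag=8, rhs=22; c'=3/8, d'=11/4
row 2: denom=10−3·3/8=71/8; d'=(-31−3·11/4)/(71/8)=-314/71
row 3: denom=6−2·16/71=394/71; d'=(51−2·-314/71)/(394/71)=4249/394
row 4: denom=8−1·71/394=3081/394; d'=(-32−1·4249/394)/(3081/394)=-5619/1027
back: M4=-5619/1027
back: M3=4249/394−71/394·-5619/1027=12088/1027
back: M2=-314/71−16/71·12088/1027=-7266/1027
back: M1=11/4−3/8·-7266/1027=5549/1027
M: M0=0, M1=5549/1027, M2=-7266/1027, M3=12088/1027, M4=-5619/1027, M5=0
seg 0: a=5, c=M0/2=0, d=(M1−M0)/(6·1)=5549/6162, b=Δ0−h0·(2M0+M1)/6=-24035/6162
seg 1: a=2, c=M1/2=5549/2054, d=(M2−M1)/(6·3)=-12815/18486, b=Δ1−h1·(2M1+M2)/6=-3694/3081
seg 2: a=4, c=M2/2=-3633/1027, d=(M3−M2)/(6·2)=9677/6162, b=Δ2−h2·(2M2+M3)/6=-1757/474
seg 3: a=-5, c=M3/2=6044/1027, d=(M4−M3)/(6·1)=-17707/6162, b=Δ3−h3·(2M3+M4)/6=6091/6162
seg 4: a=-1, c=M4/2=-5619/2054, d=(M5−M4)/(6·3)=1873/6162, b=Δ4−h4·(2M4+M5)/6=12749/3081
t_q=5 → seg 2, τ=1; S=4+-1757/474·τ+-3633/1027·τ²+9677/6162·τ³=-1719/1027

  seg 0: a=5 b=-24035/6162 c=0 d=5549/6162
  seg 1: a=2 b=-3694/3081 c=5549/2054 d=-12815/18486
  seg 2: a=4 b=-1757/474 c=-3633/1027 d=9677/6162
  seg 3: a=-5 b=6091/6162 c=6044/1027 d=-17707/6162
  seg 4: a=-1 b=12749/3081 c=-5619/2054 d=1873/6162
S(5) = -1719/1027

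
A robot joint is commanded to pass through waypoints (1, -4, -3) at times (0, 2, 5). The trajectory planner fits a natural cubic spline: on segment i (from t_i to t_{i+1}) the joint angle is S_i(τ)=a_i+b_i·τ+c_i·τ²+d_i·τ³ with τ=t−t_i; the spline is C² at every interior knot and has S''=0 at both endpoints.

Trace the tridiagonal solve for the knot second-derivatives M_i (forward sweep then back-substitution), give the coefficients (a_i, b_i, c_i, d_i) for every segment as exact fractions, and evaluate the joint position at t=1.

Δ: Δ0=-5/2, Δ1=1/3
row 1: diag=10, rhs=17; c'=3/10, d'=17/10
back: M1=17/10
M: M0=0, M1=17/10, M2=0
seg 0: a=1, c=M0/2=0, d=(M1−M0)/(6·2)=17/120, b=Δ0−h0·(2M0+M1)/6=-46/15
seg 1: a=-4, c=M1/2=17/20, d=(M2−M1)/(6·3)=-17/180, b=Δ1−h1·(2M1+M2)/6=-41/30
t_q=1 → seg 0, τ=1; S=1+-46/15·τ+0·τ²+17/120·τ³=-77/40

  seg 0: a=1 b=-46/15 c=0 d=17/120
  seg 1: a=-4 b=-41/30 c=17/20 d=-17/180
S(1) = -77/40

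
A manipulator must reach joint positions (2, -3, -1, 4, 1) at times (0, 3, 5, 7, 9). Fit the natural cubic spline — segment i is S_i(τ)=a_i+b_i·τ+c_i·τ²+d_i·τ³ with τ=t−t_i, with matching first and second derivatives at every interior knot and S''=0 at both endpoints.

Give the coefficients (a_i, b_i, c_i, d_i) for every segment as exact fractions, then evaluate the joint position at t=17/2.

Δ: Δ0=-5/3, Δ1=1, Δ2=5/2, Δ3=-3/2
row 1: diag=10, rhs=16; c'=1/5, d'=8/5
row 2: denom=8−2·1/5=38/5; d'=(9−2·8/5)/(38/5)=29/38
row 3: denom=8−2·5/19=142/19; d'=(-24−2·29/38)/(142/19)=-485/142
back: M3=-485/142
back: M2=29/38−5/19·-485/142=118/71
back: M1=8/5−1/5·118/71=90/71
M: M0=0, M1=90/71, M2=118/71, M3=-485/142, M4=0
seg 0: a=2, c=M0/2=0, d=(M1−M0)/(6·3)=5/71, b=Δ0−h0·(2M0+M1)/6=-490/213
seg 1: a=-3, c=M1/2=45/71, d=(M2−M1)/(6·2)=7/213, b=Δ1−h1·(2M1+M2)/6=-85/213
seg 2: a=-1, c=M2/2=59/71, d=(M3−M2)/(6·2)=-721/1704, b=Δ2−h2·(2M2+M3)/6=539/213
seg 3: a=4, c=M3/2=-485/284, d=(M4−M3)/(6·2)=485/1704, b=Δ3−h3·(2M3+M4)/6=331/426
t_q=17/2 → seg 3, τ=3/2; S=4+331/426·τ+-485/284·τ²+485/1704·τ³=10377/4544

  seg 0: a=2 b=-490/213 c=0 d=5/71
  seg 1: a=-3 b=-85/213 c=45/71 d=7/213
  seg 2: a=-1 b=539/213 c=59/71 d=-721/1704
  seg 3: a=4 b=331/426 c=-485/284 d=485/1704
S(17/2) = 10377/4544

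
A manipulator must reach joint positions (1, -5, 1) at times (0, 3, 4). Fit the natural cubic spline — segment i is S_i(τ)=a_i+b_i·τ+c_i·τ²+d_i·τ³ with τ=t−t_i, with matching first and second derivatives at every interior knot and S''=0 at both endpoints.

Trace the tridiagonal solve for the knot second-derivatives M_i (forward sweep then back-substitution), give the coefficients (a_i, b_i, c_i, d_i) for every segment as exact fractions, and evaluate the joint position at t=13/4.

Δ: Δ0=-2, Δ1=6
row 1: diag=8, rhs=48; c'=1/8, d'=6
back: M1=6
M: M0=0, M1=6, M2=0
seg 0: a=1, c=M0/2=0, d=(M1−M0)/(6·3)=1/3, b=Δ0−h0·(2M0+M1)/6=-5
seg 1: a=-5, c=M1/2=3, d=(M2−M1)/(6·1)=-1, b=Δ1−h1·(2M1+M2)/6=4
t_q=13/4 → seg 1, τ=1/4; S=-5+4·τ+3·τ²+-1·τ³=-245/64

  seg 0: a=1 b=-5 c=0 d=1/3
  seg 1: a=-5 b=4 c=3 d=-1
S(13/4) = -245/64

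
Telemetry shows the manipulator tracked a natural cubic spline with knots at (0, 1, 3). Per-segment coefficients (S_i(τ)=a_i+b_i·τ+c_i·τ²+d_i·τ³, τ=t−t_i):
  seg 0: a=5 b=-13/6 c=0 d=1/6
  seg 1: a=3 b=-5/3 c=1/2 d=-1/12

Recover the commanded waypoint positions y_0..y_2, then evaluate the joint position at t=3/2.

y_0=5 y_1=3 y_2=1
S(3/2) = 73/32

y_0 = S_0(0) = a_0 = 5
y_1 = S_1(0) = a_1 = 3
y_2 = S_1(2) = 1
t_q=3/2 is in segment 1 (τ=1/2); S_1(τ)=73/32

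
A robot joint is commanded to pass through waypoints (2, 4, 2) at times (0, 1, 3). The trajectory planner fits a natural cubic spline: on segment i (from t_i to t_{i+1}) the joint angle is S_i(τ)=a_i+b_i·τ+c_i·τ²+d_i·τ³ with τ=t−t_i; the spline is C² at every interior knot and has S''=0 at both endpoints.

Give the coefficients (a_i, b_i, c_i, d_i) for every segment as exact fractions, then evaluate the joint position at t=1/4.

Δ: Δ0=2, Δ1=-1
row 1: diag=6, rhs=-18; c'=1/3, d'=-3
back: M1=-3
M: M0=0, M1=-3, M2=0
seg 0: a=2, c=M0/2=0, d=(M1−M0)/(6·1)=-1/2, b=Δ0−h0·(2M0+M1)/6=5/2
seg 1: a=4, c=M1/2=-3/2, d=(M2−M1)/(6·2)=1/4, b=Δ1−h1·(2M1+M2)/6=1
t_q=1/4 → seg 0, τ=1/4; S=2+5/2·τ+0·τ²+-1/2·τ³=335/128

  seg 0: a=2 b=5/2 c=0 d=-1/2
  seg 1: a=4 b=1 c=-3/2 d=1/4
S(1/4) = 335/128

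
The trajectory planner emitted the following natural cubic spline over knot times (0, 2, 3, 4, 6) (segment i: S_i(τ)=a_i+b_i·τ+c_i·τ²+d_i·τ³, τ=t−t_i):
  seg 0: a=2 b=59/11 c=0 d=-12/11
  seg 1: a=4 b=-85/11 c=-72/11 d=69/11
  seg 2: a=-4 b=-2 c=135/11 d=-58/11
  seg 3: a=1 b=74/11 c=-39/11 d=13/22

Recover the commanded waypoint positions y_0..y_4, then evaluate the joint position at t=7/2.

y_0=2 y_1=4 y_2=-4 y_3=1 y_4=5
S(7/2) = -57/22

y_0 = S_0(0) = a_0 = 2
y_1 = S_1(0) = a_1 = 4
y_2 = S_2(0) = a_2 = -4
y_3 = S_3(0) = a_3 = 1
y_4 = S_3(2) = 5
t_q=7/2 is in segment 2 (τ=1/2); S_2(τ)=-57/22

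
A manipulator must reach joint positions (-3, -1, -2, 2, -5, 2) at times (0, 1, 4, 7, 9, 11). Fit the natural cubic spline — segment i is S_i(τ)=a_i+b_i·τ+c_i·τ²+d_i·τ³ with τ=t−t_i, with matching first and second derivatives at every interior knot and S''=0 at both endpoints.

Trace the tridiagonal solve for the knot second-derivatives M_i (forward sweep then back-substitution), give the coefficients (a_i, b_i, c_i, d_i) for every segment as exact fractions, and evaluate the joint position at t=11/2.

Δ: Δ0=2, Δ1=-1/3, Δ2=4/3, Δ3=-7/2, Δ4=7/2
row 1: diag=8, rhs=-14; c'=3/8, d'=-7/4
row 2: denom=12−3·3/8=87/8; d'=(10−3·-7/4)/(87/8)=122/87
row 3: denom=10−3·8/29=266/29; d'=(-29−3·122/87)/(266/29)=-963/266
row 4: denom=8−2·29/133=1006/133; d'=(42−2·-963/266)/(1006/133)=6549/1006
back: M4=6549/1006
back: M3=-963/266−29/133·6549/1006=-2535/503
back: M2=122/87−8/29·-2535/503=4214/1509
back: M1=-7/4−3/8·4214/1509=-1407/503
M: M0=0, M1=-1407/503, M2=4214/1509, M3=-2535/503, M4=6549/1006, M5=0
seg 0: a=-3, c=M0/2=0, d=(M1−M0)/(6·1)=-469/1006, b=Δ0−h0·(2M0+M1)/6=2481/1006
seg 1: a=-1, c=M1/2=-1407/1006, d=(M2−M1)/(6·3)=8435/27162, b=Δ1−h1·(2M1+M2)/6=537/503
seg 2: a=-2, c=M2/2=2107/1509, d=(M3−M2)/(6·3)=-11819/27162, b=Δ2−h2·(2M2+M3)/6=1067/1006
seg 3: a=2, c=M3/2=-2535/1006, d=(M4−M3)/(6·2)=3873/4024, b=Δ3−h3·(2M3+M4)/6=-1162/503
seg 4: a=-5, c=M4/2=6549/2012, d=(M5−M4)/(6·2)=-2183/4024, b=Δ4−h4·(2M4+M5)/6=-845/1006
t_q=11/2 → seg 2, τ=3/2; S=-2+1067/1006·τ+2107/1509·τ²+-11819/27162·τ³=10173/8048

  seg 0: a=-3 b=2481/1006 c=0 d=-469/1006
  seg 1: a=-1 b=537/503 c=-1407/1006 d=8435/27162
  seg 2: a=-2 b=1067/1006 c=2107/1509 d=-11819/27162
  seg 3: a=2 b=-1162/503 c=-2535/1006 d=3873/4024
  seg 4: a=-5 b=-845/1006 c=6549/2012 d=-2183/4024
S(11/2) = 10173/8048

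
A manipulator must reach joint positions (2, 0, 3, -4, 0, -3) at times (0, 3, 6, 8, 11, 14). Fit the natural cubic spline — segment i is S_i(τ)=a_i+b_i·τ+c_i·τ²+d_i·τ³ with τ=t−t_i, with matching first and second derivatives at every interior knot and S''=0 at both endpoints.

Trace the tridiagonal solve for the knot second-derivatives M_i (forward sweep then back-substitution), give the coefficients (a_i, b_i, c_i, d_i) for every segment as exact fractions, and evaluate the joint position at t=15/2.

Δ: Δ0=-2/3, Δ1=1, Δ2=-7/2, Δ3=4/3, Δ4=-1
row 1: diag=12, rhs=10; c'=1/4, d'=5/6
row 2: denom=10−3·1/4=37/4; d'=(-27−3·5/6)/(37/4)=-118/37
row 3: denom=10−2·8/37=354/37; d'=(29−2·-118/37)/(354/37)=1309/354
row 4: denom=12−3·37/118=1305/118; d'=(-14−3·1309/354)/(1305/118)=-329/145
back: M4=-329/145
back: M3=1309/354−37/118·-329/145=1918/435
back: M2=-118/37−8/37·1918/435=-1802/435
back: M1=5/6−1/4·-1802/435=271/145
M: M0=0, M1=271/145, M2=-1802/435, M3=1918/435, M4=-329/145, M5=0
seg 0: a=2, c=M0/2=0, d=(M1−M0)/(6·3)=271/2610, b=Δ0−h0·(2M0+M1)/6=-1393/870
seg 1: a=0, c=M1/2=271/290, d=(M2−M1)/(6·3)=-523/1566, b=Δ1−h1·(2M1+M2)/6=523/435
seg 2: a=3, c=M2/2=-901/435, d=(M3−M2)/(6·2)=62/87, b=Δ2−h2·(2M2+M3)/6=-1921/870
seg 3: a=-4, c=M3/2=959/435, d=(M4−M3)/(6·3)=-581/1566, b=Δ3−h3·(2M3+M4)/6=-563/290
seg 4: a=0, c=M4/2=-329/290, d=(M5−M4)/(6·3)=329/2610, b=Δ4−h4·(2M4+M5)/6=184/145
t_q=15/2 → seg 2, τ=3/2; S=3+-1921/870·τ+-901/435·τ²+62/87·τ³=-1489/580

  seg 0: a=2 b=-1393/870 c=0 d=271/2610
  seg 1: a=0 b=523/435 c=271/290 d=-523/1566
  seg 2: a=3 b=-1921/870 c=-901/435 d=62/87
  seg 3: a=-4 b=-563/290 c=959/435 d=-581/1566
  seg 4: a=0 b=184/145 c=-329/290 d=329/2610
S(15/2) = -1489/580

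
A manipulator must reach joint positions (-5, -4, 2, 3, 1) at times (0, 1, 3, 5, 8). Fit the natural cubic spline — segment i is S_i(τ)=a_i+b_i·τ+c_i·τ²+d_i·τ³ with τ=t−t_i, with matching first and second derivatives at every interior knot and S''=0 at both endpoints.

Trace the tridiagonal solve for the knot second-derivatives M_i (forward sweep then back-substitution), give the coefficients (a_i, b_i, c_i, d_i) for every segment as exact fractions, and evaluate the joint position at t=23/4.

  seg 0: a=-5 b=41/78 c=0 d=37/78
  seg 1: a=-4 b=76/39 c=37/26 d=-35/78
  seg 2: a=2 b=88/39 c=-33/26 d=61/312
  seg 3: a=3 b=-37/78 c=-5/52 d=5/468
S(23/4) = 8635/3328

Δ: Δ0=1, Δ1=3, Δ2=1/2, Δ3=-2/3
row 1: diag=6, rhs=12; c'=1/3, d'=2
row 2: denom=8−2·1/3=22/3; d'=(-15−2·2)/(22/3)=-57/22
row 3: denom=10−2·3/11=104/11; d'=(-7−2·-57/22)/(104/11)=-5/26
back: M3=-5/26
back: M2=-57/22−3/11·-5/26=-33/13
back: M1=2−1/3·-33/13=37/13
M: M0=0, M1=37/13, M2=-33/13, M3=-5/26, M4=0
seg 0: a=-5, c=M0/2=0, d=(M1−M0)/(6·1)=37/78, b=Δ0−h0·(2M0+M1)/6=41/78
seg 1: a=-4, c=M1/2=37/26, d=(M2−M1)/(6·2)=-35/78, b=Δ1−h1·(2M1+M2)/6=76/39
seg 2: a=2, c=M2/2=-33/26, d=(M3−M2)/(6·2)=61/312, b=Δ2−h2·(2M2+M3)/6=88/39
seg 3: a=3, c=M3/2=-5/52, d=(M4−M3)/(6·3)=5/468, b=Δ3−h3·(2M3+M4)/6=-37/78
t_q=23/4 → seg 3, τ=3/4; S=3+-37/78·τ+-5/52·τ²+5/468·τ³=8635/3328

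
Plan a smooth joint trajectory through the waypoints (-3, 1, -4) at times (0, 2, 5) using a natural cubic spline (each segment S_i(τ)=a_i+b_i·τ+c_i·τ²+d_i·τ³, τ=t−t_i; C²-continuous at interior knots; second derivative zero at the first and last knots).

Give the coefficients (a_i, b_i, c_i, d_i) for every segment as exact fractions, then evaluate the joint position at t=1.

  seg 0: a=-3 b=41/15 c=0 d=-11/60
  seg 1: a=1 b=8/15 c=-11/10 d=11/90
S(1) = -9/20

Δ: Δ0=2, Δ1=-5/3
row 1: diag=10, rhs=-22; c'=3/10, d'=-11/5
back: M1=-11/5
M: M0=0, M1=-11/5, M2=0
seg 0: a=-3, c=M0/2=0, d=(M1−M0)/(6·2)=-11/60, b=Δ0−h0·(2M0+M1)/6=41/15
seg 1: a=1, c=M1/2=-11/10, d=(M2−M1)/(6·3)=11/90, b=Δ1−h1·(2M1+M2)/6=8/15
t_q=1 → seg 0, τ=1; S=-3+41/15·τ+0·τ²+-11/60·τ³=-9/20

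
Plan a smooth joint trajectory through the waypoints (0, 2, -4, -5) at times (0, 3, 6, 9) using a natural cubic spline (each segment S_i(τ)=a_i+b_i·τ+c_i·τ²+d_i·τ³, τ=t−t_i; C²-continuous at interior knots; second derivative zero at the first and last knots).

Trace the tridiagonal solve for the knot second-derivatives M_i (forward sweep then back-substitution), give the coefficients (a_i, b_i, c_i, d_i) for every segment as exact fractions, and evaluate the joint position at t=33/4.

Δ: Δ0=2/3, Δ1=-2, Δ2=-1/3
row 1: diag=12, rhs=-16; c'=1/4, d'=-4/3
row 2: denom=12−3·1/4=45/4; d'=(10−3·-4/3)/(45/4)=56/45
back: M2=56/45
back: M1=-4/3−1/4·56/45=-74/45
M: M0=0, M1=-74/45, M2=56/45, M3=0
seg 0: a=0, c=M0/2=0, d=(M1−M0)/(6·3)=-37/405, b=Δ0−h0·(2M0+M1)/6=67/45
seg 1: a=2, c=M1/2=-37/45, d=(M2−M1)/(6·3)=13/81, b=Δ1−h1·(2M1+M2)/6=-44/45
seg 2: a=-4, c=M2/2=28/45, d=(M3−M2)/(6·3)=-28/405, b=Δ2−h2·(2M2+M3)/6=-71/45
t_q=33/4 → seg 2, τ=9/4; S=-4+-71/45·τ+28/45·τ²+-28/405·τ³=-83/16

  seg 0: a=0 b=67/45 c=0 d=-37/405
  seg 1: a=2 b=-44/45 c=-37/45 d=13/81
  seg 2: a=-4 b=-71/45 c=28/45 d=-28/405
S(33/4) = -83/16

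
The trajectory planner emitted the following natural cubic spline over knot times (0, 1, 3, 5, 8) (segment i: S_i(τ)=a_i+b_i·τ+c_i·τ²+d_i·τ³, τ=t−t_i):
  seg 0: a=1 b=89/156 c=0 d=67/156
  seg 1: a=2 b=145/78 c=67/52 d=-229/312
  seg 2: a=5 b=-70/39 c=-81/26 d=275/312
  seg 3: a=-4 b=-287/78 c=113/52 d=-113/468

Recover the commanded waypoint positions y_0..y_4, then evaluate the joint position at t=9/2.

y_0 = S_0(0) = a_0 = 1
y_1 = S_1(0) = a_1 = 2
y_2 = S_2(0) = a_2 = 5
y_3 = S_3(0) = a_3 = -4
y_4 = S_3(3) = -2
t_q=9/2 is in segment 2 (τ=3/2); S_2(τ)=-1437/832

y_0=1 y_1=2 y_2=5 y_3=-4 y_4=-2
S(9/2) = -1437/832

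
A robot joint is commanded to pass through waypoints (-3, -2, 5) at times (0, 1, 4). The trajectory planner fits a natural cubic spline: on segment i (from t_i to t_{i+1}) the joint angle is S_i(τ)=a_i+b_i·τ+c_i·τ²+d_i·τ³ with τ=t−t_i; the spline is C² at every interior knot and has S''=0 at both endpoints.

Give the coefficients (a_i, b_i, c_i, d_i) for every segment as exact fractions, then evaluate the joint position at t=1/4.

  seg 0: a=-3 b=5/6 c=0 d=1/6
  seg 1: a=-2 b=4/3 c=1/2 d=-1/18
S(1/4) = -357/128

Δ: Δ0=1, Δ1=7/3
row 1: diag=8, rhs=8; c'=3/8, d'=1
back: M1=1
M: M0=0, M1=1, M2=0
seg 0: a=-3, c=M0/2=0, d=(M1−M0)/(6·1)=1/6, b=Δ0−h0·(2M0+M1)/6=5/6
seg 1: a=-2, c=M1/2=1/2, d=(M2−M1)/(6·3)=-1/18, b=Δ1−h1·(2M1+M2)/6=4/3
t_q=1/4 → seg 0, τ=1/4; S=-3+5/6·τ+0·τ²+1/6·τ³=-357/128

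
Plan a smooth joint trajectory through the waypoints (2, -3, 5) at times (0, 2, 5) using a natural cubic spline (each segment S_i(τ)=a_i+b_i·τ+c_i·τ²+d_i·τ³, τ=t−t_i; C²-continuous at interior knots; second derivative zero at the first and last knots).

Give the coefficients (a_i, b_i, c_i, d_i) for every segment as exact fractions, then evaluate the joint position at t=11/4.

Δ: Δ0=-5/2, Δ1=8/3
row 1: diag=10, rhs=31; c'=3/10, d'=31/10
back: M1=31/10
M: M0=0, M1=31/10, M2=0
seg 0: a=2, c=M0/2=0, d=(M1−M0)/(6·2)=31/120, b=Δ0−h0·(2M0+M1)/6=-53/15
seg 1: a=-3, c=M1/2=31/20, d=(M2−M1)/(6·3)=-31/180, b=Δ1−h1·(2M1+M2)/6=-13/30
t_q=11/4 → seg 1, τ=3/4; S=-3+-13/30·τ+31/20·τ²+-31/180·τ³=-3233/1280

  seg 0: a=2 b=-53/15 c=0 d=31/120
  seg 1: a=-3 b=-13/30 c=31/20 d=-31/180
S(11/4) = -3233/1280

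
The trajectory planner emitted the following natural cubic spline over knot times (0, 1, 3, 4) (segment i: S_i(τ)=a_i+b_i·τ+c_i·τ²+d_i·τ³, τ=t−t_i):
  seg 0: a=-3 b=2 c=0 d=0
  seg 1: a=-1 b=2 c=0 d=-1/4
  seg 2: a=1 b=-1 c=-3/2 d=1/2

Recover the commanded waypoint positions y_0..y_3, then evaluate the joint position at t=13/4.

y_0=-3 y_1=-1 y_2=1 y_3=-1
S(13/4) = 85/128

y_0 = S_0(0) = a_0 = -3
y_1 = S_1(0) = a_1 = -1
y_2 = S_2(0) = a_2 = 1
y_3 = S_2(1) = -1
t_q=13/4 is in segment 2 (τ=1/4); S_2(τ)=85/128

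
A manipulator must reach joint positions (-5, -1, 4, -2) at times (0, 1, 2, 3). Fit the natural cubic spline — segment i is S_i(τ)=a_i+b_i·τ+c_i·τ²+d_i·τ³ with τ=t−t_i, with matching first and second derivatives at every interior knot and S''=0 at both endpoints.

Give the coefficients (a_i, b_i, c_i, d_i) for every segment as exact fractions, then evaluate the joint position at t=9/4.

  seg 0: a=-5 b=3 c=0 d=1
  seg 1: a=-1 b=6 c=3 d=-4
  seg 2: a=4 b=0 c=-9 d=3
S(9/4) = 223/64

Δ: Δ0=4, Δ1=5, Δ2=-6
row 1: diag=4, rhs=6; c'=1/4, d'=3/2
row 2: denom=4−1·1/4=15/4; d'=(-66−1·3/2)/(15/4)=-18
back: M2=-18
back: M1=3/2−1/4·-18=6
M: M0=0, M1=6, M2=-18, M3=0
seg 0: a=-5, c=M0/2=0, d=(M1−M0)/(6·1)=1, b=Δ0−h0·(2M0+M1)/6=3
seg 1: a=-1, c=M1/2=3, d=(M2−M1)/(6·1)=-4, b=Δ1−h1·(2M1+M2)/6=6
seg 2: a=4, c=M2/2=-9, d=(M3−M2)/(6·1)=3, b=Δ2−h2·(2M2+M3)/6=0
t_q=9/4 → seg 2, τ=1/4; S=4+0·τ+-9·τ²+3·τ³=223/64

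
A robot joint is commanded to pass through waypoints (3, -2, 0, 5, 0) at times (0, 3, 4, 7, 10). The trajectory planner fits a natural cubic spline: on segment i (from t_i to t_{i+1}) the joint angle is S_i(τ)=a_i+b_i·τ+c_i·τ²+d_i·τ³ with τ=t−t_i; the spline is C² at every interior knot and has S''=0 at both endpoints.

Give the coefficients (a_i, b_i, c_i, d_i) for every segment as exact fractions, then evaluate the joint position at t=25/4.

Δ: Δ0=-5/3, Δ1=2, Δ2=5/3, Δ3=-5/3
row 1: diag=8, rhs=22; c'=1/8, d'=11/4
row 2: denom=8−1·1/8=63/8; d'=(-2−1·11/4)/(63/8)=-38/63
row 3: denom=12−3·8/21=76/7; d'=(-20−3·-38/63)/(76/7)=-191/114
back: M3=-191/114
back: M2=-38/63−8/21·-191/114=2/57
back: M1=11/4−1/8·2/57=313/114
M: M0=0, M1=313/114, M2=2/57, M3=-191/114, M4=0
seg 0: a=3, c=M0/2=0, d=(M1−M0)/(6·3)=313/2052, b=Δ0−h0·(2M0+M1)/6=-231/76
seg 1: a=-2, c=M1/2=313/228, d=(M2−M1)/(6·1)=-103/228, b=Δ1−h1·(2M1+M2)/6=41/38
seg 2: a=0, c=M2/2=1/57, d=(M3−M2)/(6·3)=-65/684, b=Δ2−h2·(2M2+M3)/6=563/228
seg 3: a=5, c=M3/2=-191/228, d=(M4−M3)/(6·3)=191/2052, b=Δ3−h3·(2M3+M4)/6=1/114
t_q=25/4 → seg 2, τ=9/4; S=0+563/228·τ+1/57·τ²+-65/684·τ³=22191/4864

  seg 0: a=3 b=-231/76 c=0 d=313/2052
  seg 1: a=-2 b=41/38 c=313/228 d=-103/228
  seg 2: a=0 b=563/228 c=1/57 d=-65/684
  seg 3: a=5 b=1/114 c=-191/228 d=191/2052
S(25/4) = 22191/4864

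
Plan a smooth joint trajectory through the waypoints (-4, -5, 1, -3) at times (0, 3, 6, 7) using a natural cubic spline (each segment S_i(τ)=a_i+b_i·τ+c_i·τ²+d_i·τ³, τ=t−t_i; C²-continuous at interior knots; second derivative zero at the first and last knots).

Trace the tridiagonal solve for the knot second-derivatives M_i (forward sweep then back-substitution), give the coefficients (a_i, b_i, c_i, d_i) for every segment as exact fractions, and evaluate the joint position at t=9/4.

  seg 0: a=-4 b=-139/87 c=0 d=110/783
  seg 1: a=-5 b=191/87 c=110/87 d=-347/783
  seg 2: a=1 b=-190/87 c=-79/29 d=79/87
S(9/4) = -5563/928

Δ: Δ0=-1/3, Δ1=2, Δ2=-4
row 1: diag=12, rhs=14; c'=1/4, d'=7/6
row 2: denom=8−3·1/4=29/4; d'=(-36−3·7/6)/(29/4)=-158/29
back: M2=-158/29
back: M1=7/6−1/4·-158/29=220/87
M: M0=0, M1=220/87, M2=-158/29, M3=0
seg 0: a=-4, c=M0/2=0, d=(M1−M0)/(6·3)=110/783, b=Δ0−h0·(2M0+M1)/6=-139/87
seg 1: a=-5, c=M1/2=110/87, d=(M2−M1)/(6·3)=-347/783, b=Δ1−h1·(2M1+M2)/6=191/87
seg 2: a=1, c=M2/2=-79/29, d=(M3−M2)/(6·1)=79/87, b=Δ2−h2·(2M2+M3)/6=-190/87
t_q=9/4 → seg 0, τ=9/4; S=-4+-139/87·τ+0·τ²+110/783·τ³=-5563/928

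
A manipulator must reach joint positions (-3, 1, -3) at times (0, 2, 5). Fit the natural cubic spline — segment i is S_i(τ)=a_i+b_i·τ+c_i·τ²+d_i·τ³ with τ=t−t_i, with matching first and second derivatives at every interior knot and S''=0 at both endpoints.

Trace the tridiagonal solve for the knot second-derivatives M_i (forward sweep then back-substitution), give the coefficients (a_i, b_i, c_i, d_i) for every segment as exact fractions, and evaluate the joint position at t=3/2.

Δ: Δ0=2, Δ1=-4/3
row 1: diag=10, rhs=-20; c'=3/10, d'=-2
back: M1=-2
M: M0=0, M1=-2, M2=0
seg 0: a=-3, c=M0/2=0, d=(M1−M0)/(6·2)=-1/6, b=Δ0−h0·(2M0+M1)/6=8/3
seg 1: a=1, c=M1/2=-1, d=(M2−M1)/(6·3)=1/9, b=Δ1−h1·(2M1+M2)/6=2/3
t_q=3/2 → seg 0, τ=3/2; S=-3+8/3·τ+0·τ²+-1/6·τ³=7/16

  seg 0: a=-3 b=8/3 c=0 d=-1/6
  seg 1: a=1 b=2/3 c=-1 d=1/9
S(3/2) = 7/16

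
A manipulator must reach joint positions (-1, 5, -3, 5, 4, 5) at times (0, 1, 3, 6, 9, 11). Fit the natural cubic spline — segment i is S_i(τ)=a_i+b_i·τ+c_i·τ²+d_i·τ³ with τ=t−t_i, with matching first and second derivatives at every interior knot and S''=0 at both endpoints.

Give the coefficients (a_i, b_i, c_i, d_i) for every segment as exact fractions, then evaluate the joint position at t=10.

Δ: Δ0=6, Δ1=-4, Δ2=8/3, Δ3=-1/3, Δ4=1/2
row 1: diag=6, rhs=-60; c'=1/3, d'=-10
row 2: denom=10−2·1/3=28/3; d'=(40−2·-10)/(28/3)=45/7
row 3: denom=12−3·9/28=309/28; d'=(-18−3·45/7)/(309/28)=-348/103
row 4: denom=10−3·28/103=946/103; d'=(5−3·-348/103)/(946/103)=1559/946
back: M4=1559/946
back: M3=-348/103−28/103·1559/946=-1810/473
back: M2=45/7−9/28·-1810/473=7245/946
back: M1=-10−1/3·7245/946=-11875/946
M: M0=0, M1=-11875/946, M2=7245/946, M3=-1810/473, M4=1559/946, M5=0
seg 0: a=-1, c=M0/2=0, d=(M1−M0)/(6·1)=-11875/5676, b=Δ0−h0·(2M0+M1)/6=45931/5676
seg 1: a=5, c=M1/2=-11875/1892, d=(M2−M1)/(6·2)=2390/1419, b=Δ1−h1·(2M1+M2)/6=5153/2838
seg 2: a=-3, c=M2/2=7245/1892, d=(M3−M2)/(6·3)=-10865/17028, b=Δ2−h2·(2M2+M3)/6=-8737/2838
seg 3: a=5, c=M3/2=-905/473, d=(M4−M3)/(6·3)=5179/17028, b=Δ3−h3·(2M3+M4)/6=15151/5676
seg 4: a=4, c=M4/2=1559/1892, d=(M5−M4)/(6·2)=-1559/11352, b=Δ4−h4·(2M4+M5)/6=-1699/2838
t_q=10 → seg 4, τ=1; S=4+-1699/2838·τ+1559/1892·τ²+-1559/11352·τ³=15469/3784

  seg 0: a=-1 b=45931/5676 c=0 d=-11875/5676
  seg 1: a=5 b=5153/2838 c=-11875/1892 d=2390/1419
  seg 2: a=-3 b=-8737/2838 c=7245/1892 d=-10865/17028
  seg 3: a=5 b=15151/5676 c=-905/473 d=5179/17028
  seg 4: a=4 b=-1699/2838 c=1559/1892 d=-1559/11352
S(10) = 15469/3784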